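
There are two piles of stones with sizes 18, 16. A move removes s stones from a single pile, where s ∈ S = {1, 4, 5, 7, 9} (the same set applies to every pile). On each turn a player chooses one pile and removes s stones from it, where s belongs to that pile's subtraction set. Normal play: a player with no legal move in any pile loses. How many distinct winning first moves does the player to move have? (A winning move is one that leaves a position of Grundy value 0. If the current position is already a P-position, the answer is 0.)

0

All piles use S = {1, 4, 5, 7, 9}:
G(0) = 0
G(1) = mex{0} = 1
G(2) = mex{1} = 0
G(3) = mex{0} = 1
G(4) = mex{1,0} = 2
G(5) = mex{2,1,0} = 3
G(6) = mex{3,0,1} = 2
G(7) = mex{2,1,0,0} = 3
G(8) = mex{3,2,1,1} = 0
G(9) = mex{0,3,2,0,0} = 1
G(10) = mex{1,2,3,1,1} = 0
G(11) = mex{0,3,2,2,0} = 1
G(12) = mex{1,0,3,3,1} = 2
G(13) = mex{2,1,0,2,2} = 3
G(14) = mex{3,0,1,3,3} = 2
G(15) = mex{2,1,0,0,2} = 3
G(16) = mex{3,2,1,1,3} = 0
G(17) = mex{0,3,2,0,0} = 1
G(18) = mex{1,2,3,1,1} = 0
Pile A: G(18) = 0.
Pile B: G(16) = 0.
Combined Grundy value = 0 ⊕ 0 = 0.
A winning move leaves total XOR = 0, i.e. changes one component's Grundy value g to g ⊕ X where X is the current total.
Pile A: target g' = 0⊕0 = 0, but every legal move changes the Grundy value (mex property), so 0 moves.
Pile B: target g' = 0⊕0 = 0, but every legal move changes the Grundy value (mex property), so 0 moves.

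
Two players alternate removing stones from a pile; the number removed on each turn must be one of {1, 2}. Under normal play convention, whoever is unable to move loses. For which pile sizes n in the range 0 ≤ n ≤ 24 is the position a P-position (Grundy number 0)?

G(0) = 0
G(1) = mex{0} = 1
G(2) = mex{1,0} = 2
G(3) = mex{2,1} = 0
G(4) = mex{0,2} = 1
G(5) = mex{1,0} = 2
G(6) = mex{2,1} = 0
G(7) = mex{0,2} = 1
G(8) = mex{1,0} = 2
G(9) = mex{2,1} = 0
G(10) = mex{0,2} = 1
G(11) = mex{1,0} = 2
G(12) = mex{2,1} = 0
G(13) = mex{0,2} = 1
G(14) = mex{1,0} = 2
G(15) = mex{2,1} = 0
G(16) = mex{0,2} = 1
G(17) = mex{1,0} = 2
G(18) = mex{2,1} = 0
G(19) = mex{0,2} = 1
G(20) = mex{1,0} = 2
G(21) = mex{2,1} = 0
G(22) = mex{0,2} = 1
G(23) = mex{1,0} = 2
G(24) = mex{2,1} = 0
P-positions are exactly the n with G(n) = 0.

0, 3, 6, 9, 12, 15, 18, 21, 24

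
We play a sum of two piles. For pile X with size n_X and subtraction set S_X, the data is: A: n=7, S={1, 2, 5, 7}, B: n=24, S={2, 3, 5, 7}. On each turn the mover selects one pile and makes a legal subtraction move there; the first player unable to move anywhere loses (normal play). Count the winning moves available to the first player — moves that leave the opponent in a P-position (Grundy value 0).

1

Pile A, S = {1, 2, 5, 7}:
n : 0 1 2 3 4 5 6 7
G : 0 1 2 0 1 2 0 1
G_A(7) = 1.
Pile B, S = {2, 3, 5, 7}:
G(0) = 0
G(1) = mex{} = 0
G(2) = mex{0} = 1
G(3) = mex{0,0} = 1
G(4) = mex{1,0} = 2
G(5) = mex{1,1,0} = 2
G(6) = mex{2,1,0} = 3
G(7) = mex{2,2,1,0} = 3
G(8) = mex{3,2,1,0} = 4
G(9) = mex{3,3,2,1} = 0
G(10) = mex{4,3,2,1} = 0
G(11) = mex{0,4,3,2} = 1
G(12) = mex{0,0,3,2} = 1
G(13) = mex{1,0,4,3} = 2
G(14) = mex{1,1,0,3} = 2
G(15) = mex{2,1,0,4} = 3
G(16) = mex{2,2,1,0} = 3
G(17) = mex{3,2,1,0} = 4
G(18) = mex{3,3,2,1} = 0
G(19) = mex{4,3,2,1} = 0
G(20) = mex{0,4,3,2} = 1
G(21) = mex{0,0,3,2} = 1
G(22) = mex{1,0,4,3} = 2
G(23) = mex{1,1,0,3} = 2
G(24) = mex{2,1,0,4} = 3
G_B(24) = 3.
Combined Grundy value = 1 ⊕ 3 = 2.
A winning move leaves total XOR = 0, i.e. changes one component's Grundy value g to g ⊕ X where X is the current total.
Pile A: need g' = 1⊕2 = 3. Options: 7−1→G=0, 7−2→G=2, 7−5→G=2, 7−7→G=0. Hits: 0.
Pile B: need g' = 3⊕2 = 1. Options: 24−2→G=2, 24−3→G=1, 24−5→G=0, 24−7→G=4. Hits: 1.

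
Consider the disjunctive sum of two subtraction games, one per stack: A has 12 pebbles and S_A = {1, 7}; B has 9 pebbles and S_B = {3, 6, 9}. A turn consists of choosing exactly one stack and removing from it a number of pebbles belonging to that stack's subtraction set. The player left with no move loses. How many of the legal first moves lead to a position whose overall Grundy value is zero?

1

Stack A, S = {1, 7}:
G(0) = 0
G(1) = mex{0} = 1
G(2) = mex{1} = 0
G(3) = mex{0} = 1
G(4) = mex{1} = 0
G(5) = mex{0} = 1
G(6) = mex{1} = 0
G(7) = mex{0,0} = 1
G(8) = mex{1,1} = 0
G(9) = mex{0,0} = 1
G(10) = mex{1,1} = 0
G(11) = mex{0,0} = 1
G(12) = mex{1,1} = 0
G_A(12) = 0.
Stack B, S = {3, 6, 9}:
n : 0 1 2 3 4 5 6 7 8 9
G : 0 0 0 1 1 1 2 2 2 3
G_B(9) = 3.
Combined Grundy value = 0 ⊕ 3 = 3.
A winning move leaves total XOR = 0, i.e. changes one component's Grundy value g to g ⊕ X where X is the current total.
Stack A: need g' = 0⊕3 = 3. Options: 12−1→G=1, 12−7→G=1. Hits: 0.
Stack B: need g' = 3⊕3 = 0. Options: 9−3→G=2, 9−6→G=1, 9−9→G=0. Hits: 1.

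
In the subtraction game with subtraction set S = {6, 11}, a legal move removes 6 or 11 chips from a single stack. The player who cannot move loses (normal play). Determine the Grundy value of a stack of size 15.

G(0) = 0
G(1) = mex{} = 0
G(2) = mex{} = 0
G(3) = mex{} = 0
G(4) = mex{} = 0
G(5) = mex{} = 0
G(6) = mex{0} = 1
G(7) = mex{0} = 1
G(8) = mex{0} = 1
G(9) = mex{0} = 1
G(10) = mex{0} = 1
G(11) = mex{0,0} = 1
G(12) = mex{1,0} = 2
G(13) = mex{1,0} = 2
G(14) = mex{1,0} = 2
G(15) = mex{1,0} = 2

2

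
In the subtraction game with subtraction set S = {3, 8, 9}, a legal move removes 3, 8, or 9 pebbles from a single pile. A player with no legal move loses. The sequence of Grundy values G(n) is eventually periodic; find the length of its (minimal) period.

17

G(0) = 0
G(1) = mex{} = 0
G(2) = mex{} = 0
G(3) = mex{0} = 1
G(4) = mex{0} = 1
G(5) = mex{0} = 1
G(6) = mex{1} = 0
G(7) = mex{1} = 0
G(8) = mex{1,0} = 2
G(9) = mex{0,0,0} = 1
G(10) = mex{0,0,0} = 1
G(11) = mex{2,1,0} = 3
G(12) = mex{1,1,1} = 0
G(13) = mex{1,1,1} = 0
G(14) = mex{3,0,1} = 2
G(15) = mex{0,0,0} = 1
G(16) = mex{0,2,0} = 1
G(17) = mex{2,1,2} = 0
G(18) = mex{1,1,1} = 0
G(19) = mex{1,3,1} = 0
G(20) = mex{0,0,3} = 1
G(21) = mex{0,0,0} = 1
G(22) = mex{0,2,0} = 1
G(23) = mex{1,1,2} = 0
G(24) = mex{1,1,1} = 0
G(25) = mex{1,0,1} = 2
G(26) = mex{0,0,0} = 1
G(27) = mex{0,0,0} = 1
G(28) = mex{2,1,0} = 3
G(29) = mex{1,1,1} = 0
G(30) = mex{1,1,1} = 0
G(31) = mex{3,0,1} = 2
G(32) = mex{0,0,0} = 1
G(33) = mex{0,2,0} = 1
G(34) = mex{2,1,2} = 0
G(35) = mex{1,1,1} = 0
G(n+17) = G(n) holds for n = 0,…,8 (a full window of length max(S) = 9), so the sequence is purely periodic with period 17.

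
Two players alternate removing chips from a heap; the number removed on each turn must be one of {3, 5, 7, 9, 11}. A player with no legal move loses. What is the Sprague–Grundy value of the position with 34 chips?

2

n :  0  1  2  3  4  5  6  7  8  9 10 11 12 13 14 15 16 17 18 19 20 21 22 23 24 25 26 27 28 29 30 31 32 33 34
G :  0  0  0  1  1  1  2  2  2  3  3  3  4  4  0  0  0  1  1  1  2  2  2  3  3  3  4  4  0  0  0  1  1  1  2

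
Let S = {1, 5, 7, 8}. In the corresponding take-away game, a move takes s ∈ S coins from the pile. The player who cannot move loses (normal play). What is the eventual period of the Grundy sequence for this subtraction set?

n :  0  1  2  3  4  5  6  7  8  9 10 11 12 13 14 15 16 17 18 19 20 21 22 23 24 25 26 27 28 29 30 31
G :  0  1  0  1  0  1  0  1  2  3  2  3  2  3  2  0  1  0  1  0  1  0  1  2  3  2  3  2  3  2  0  1
G(n+15) = G(n) holds for n = 0,…,7 (a full window of length max(S) = 8), so the sequence is purely periodic with period 15.

15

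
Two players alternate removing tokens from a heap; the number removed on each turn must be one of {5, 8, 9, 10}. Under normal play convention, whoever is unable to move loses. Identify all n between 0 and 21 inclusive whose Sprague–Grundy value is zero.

G(0) = 0
G(1) = mex{} = 0
G(2) = mex{} = 0
G(3) = mex{} = 0
G(4) = mex{} = 0
G(5) = mex{0} = 1
G(6) = mex{0} = 1
G(7) = mex{0} = 1
G(8) = mex{0,0} = 1
G(9) = mex{0,0,0} = 1
G(10) = mex{1,0,0,0} = 2
G(11) = mex{1,0,0,0} = 2
G(12) = mex{1,0,0,0} = 2
G(13) = mex{1,1,0,0} = 2
G(14) = mex{1,1,1,0} = 2
G(15) = mex{2,1,1,1} = 0
G(16) = mex{2,1,1,1} = 0
G(17) = mex{2,1,1,1} = 0
G(18) = mex{2,2,1,1} = 0
G(19) = mex{2,2,2,1} = 0
G(20) = mex{0,2,2,2} = 1
G(21) = mex{0,2,2,2} = 1
P-positions are exactly the n with G(n) = 0.

0, 1, 2, 3, 4, 15, 16, 17, 18, 19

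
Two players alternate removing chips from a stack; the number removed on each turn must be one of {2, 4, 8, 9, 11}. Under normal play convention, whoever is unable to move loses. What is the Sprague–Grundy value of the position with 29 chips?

2

n :  0  1  2  3  4  5  6  7  8  9 10 11 12 13 14 15 16 17 18 19 20 21 22 23 24 25 26 27 28 29
G :  0  0  1  1  2  2  0  0  1  1  2  2  3  0  4  1  5  2  3  0  0  1  1  2  2  0  0  1  1  2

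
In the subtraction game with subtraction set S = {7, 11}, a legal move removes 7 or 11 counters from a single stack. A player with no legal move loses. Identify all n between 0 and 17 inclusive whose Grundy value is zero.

0, 1, 2, 3, 4, 5, 6

n :  0  1  2  3  4  5  6  7  8  9 10 11 12 13 14 15 16 17
G :  0  0  0  0  0  0  0  1  1  1  1  1  1  1  2  2  2  2
P-positions are exactly the n with G(n) = 0.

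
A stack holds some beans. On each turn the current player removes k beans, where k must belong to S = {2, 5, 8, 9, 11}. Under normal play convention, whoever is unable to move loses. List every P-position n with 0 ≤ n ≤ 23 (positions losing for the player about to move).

n :  0  1  2  3  4  5  6  7  8  9 10 11 12 13 14 15 16 17 18 19 20 21 22 23
G :  0  0  1  1  0  2  1  0  2  1  3  2  2  3  0  2  1  0  2  1  0  0  1  1
P-positions are exactly the n with G(n) = 0.

0, 1, 4, 7, 14, 17, 20, 21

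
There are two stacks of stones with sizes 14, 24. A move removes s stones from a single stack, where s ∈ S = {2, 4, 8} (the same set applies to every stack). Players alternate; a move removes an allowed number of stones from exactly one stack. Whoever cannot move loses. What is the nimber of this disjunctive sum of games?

1

All stacks use S = {2, 4, 8}:
G(0) = 0
G(1) = mex{} = 0
G(2) = mex{0} = 1
G(3) = mex{0} = 1
G(4) = mex{1,0} = 2
G(5) = mex{1,0} = 2
G(6) = mex{2,1} = 0
G(7) = mex{2,1} = 0
G(8) = mex{0,2,0} = 1
G(9) = mex{0,2,0} = 1
G(10) = mex{1,0,1} = 2
G(11) = mex{1,0,1} = 2
G(12) = mex{2,1,2} = 0
G(13) = mex{2,1,2} = 0
G(14) = mex{0,2,0} = 1
G(15) = mex{0,2,0} = 1
G(16) = mex{1,0,1} = 2
G(17) = mex{1,0,1} = 2
G(18) = mex{2,1,2} = 0
G(19) = mex{2,1,2} = 0
G(20) = mex{0,2,0} = 1
G(21) = mex{0,2,0} = 1
G(22) = mex{1,0,1} = 2
G(23) = mex{1,0,1} = 2
G(24) = mex{2,1,2} = 0
Stack A: G(14) = 1.
Stack B: G(24) = 0.
Combined Grundy value = 1 ⊕ 0 = 1.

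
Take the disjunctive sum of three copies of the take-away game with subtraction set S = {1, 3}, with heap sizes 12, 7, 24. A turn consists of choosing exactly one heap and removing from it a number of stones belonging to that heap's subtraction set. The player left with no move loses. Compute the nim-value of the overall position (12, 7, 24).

All heaps use S = {1, 3}:
n :  0  1  2  3  4  5  6  7  8  9 10 11 12 13 14 15 16 17 18 19 20 21 22 23 24
G :  0  1  0  1  0  1  0  1  0  1  0  1  0  1  0  1  0  1  0  1  0  1  0  1  0
Heap A: G(12) = 0.
Heap B: G(7) = 1.
Heap C: G(24) = 0.
Combined Grundy value = 0 ⊕ 1 ⊕ 0 = 1.

1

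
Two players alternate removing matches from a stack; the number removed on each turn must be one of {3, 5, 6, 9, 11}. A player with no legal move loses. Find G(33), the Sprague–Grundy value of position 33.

1

G(0) = 0
G(1) = mex{} = 0
G(2) = mex{} = 0
G(3) = mex{0} = 1
G(4) = mex{0} = 1
G(5) = mex{0,0} = 1
G(6) = mex{1,0,0} = 2
G(7) = mex{1,0,0} = 2
G(8) = mex{1,1,0} = 2
G(9) = mex{2,1,1,0} = 3
G(10) = mex{2,1,1,0} = 3
G(11) = mex{2,2,1,0,0} = 3
G(12) = mex{3,2,2,1,0} = 4
G(13) = mex{3,2,2,1,0} = 4
G(14) = mex{3,3,2,1,1} = 0
G(15) = mex{4,3,3,2,1} = 0
G(16) = mex{4,3,3,2,1} = 0
G(17) = mex{0,4,3,2,2} = 1
G(18) = mex{0,4,4,3,2} = 1
G(19) = mex{0,0,4,3,2} = 1
G(20) = mex{1,0,0,3,3} = 2
G(21) = mex{1,0,0,4,3} = 2
G(22) = mex{1,1,0,4,3} = 2
G(23) = mex{2,1,1,0,4} = 3
G(24) = mex{2,1,1,0,4} = 3
G(25) = mex{2,2,1,0,0} = 3
G(26) = mex{3,2,2,1,0} = 4
G(27) = mex{3,2,2,1,0} = 4
G(28) = mex{3,3,2,1,1} = 0
G(29) = mex{4,3,3,2,1} = 0
G(30) = mex{4,3,3,2,1} = 0
G(31) = mex{0,4,3,2,2} = 1
G(32) = mex{0,4,4,3,2} = 1
G(33) = mex{0,0,4,3,2} = 1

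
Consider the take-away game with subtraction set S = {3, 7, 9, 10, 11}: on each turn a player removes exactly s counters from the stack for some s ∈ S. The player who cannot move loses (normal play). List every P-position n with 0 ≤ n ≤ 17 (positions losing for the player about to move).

0, 1, 2, 6, 14

n :  0  1  2  3  4  5  6  7  8  9 10 11 12 13 14 15 16 17
G :  0  0  0  1  1  1  0  2  2  1  3  3  2  2  0  3  3  1
P-positions are exactly the n with G(n) = 0.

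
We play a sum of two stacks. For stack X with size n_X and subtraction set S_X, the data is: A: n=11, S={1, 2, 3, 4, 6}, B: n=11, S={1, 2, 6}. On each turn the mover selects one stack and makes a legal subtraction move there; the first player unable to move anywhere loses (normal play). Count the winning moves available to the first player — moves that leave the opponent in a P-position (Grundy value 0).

Stack A, S = {1, 2, 3, 4, 6}:
n :  0  1  2  3  4  5  6  7  8  9 10 11
G :  0  1  2  3  4  0  1  2  3  4  0  1
G_A(11) = 1.
Stack B, S = {1, 2, 6}:
G(0) = 0
G(1) = mex{0} = 1
G(2) = mex{1,0} = 2
G(3) = mex{2,1} = 0
G(4) = mex{0,2} = 1
G(5) = mex{1,0} = 2
G(6) = mex{2,1,0} = 3
G(7) = mex{3,2,1} = 0
G(8) = mex{0,3,2} = 1
G(9) = mex{1,0,0} = 2
G(10) = mex{2,1,1} = 0
G(11) = mex{0,2,2} = 1
G_B(11) = 1.
Combined Grundy value = 1 ⊕ 1 = 0.
A winning move leaves total XOR = 0, i.e. changes one component's Grundy value g to g ⊕ X where X is the current total.
Stack A: target g' = 1⊕0 = 1, but every legal move changes the Grundy value (mex property), so 0 moves.
Stack B: target g' = 1⊕0 = 1, but every legal move changes the Grundy value (mex property), so 0 moves.

0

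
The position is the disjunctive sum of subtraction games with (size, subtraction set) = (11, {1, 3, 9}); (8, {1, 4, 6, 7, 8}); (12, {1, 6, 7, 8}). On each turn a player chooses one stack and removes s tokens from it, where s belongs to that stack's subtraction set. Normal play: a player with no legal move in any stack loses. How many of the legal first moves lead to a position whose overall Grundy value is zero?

Stack A, S = {1, 3, 9}:
n :  0  1  2  3  4  5  6  7  8  9 10 11
G :  0  1  0  1  0  1  0  1  0  1  0  1
G_A(11) = 1.
Stack B, S = {1, 4, 6, 7, 8}:
G(0) = 0
G(1) = mex{0} = 1
G(2) = mex{1} = 0
G(3) = mex{0} = 1
G(4) = mex{1,0} = 2
G(5) = mex{2,1} = 0
G(6) = mex{0,0,0} = 1
G(7) = mex{1,1,1,0} = 2
G(8) = mex{2,2,0,1,0} = 3
G_B(8) = 3.
Stack C, S = {1, 6, 7, 8}:
n :  0  1  2  3  4  5  6  7  8  9 10 11 12
G :  0  1  0  1  0  1  2  3  2  3  2  3  4
G_C(12) = 4.
Combined Grundy value = 1 ⊕ 3 ⊕ 4 = 6.
A winning move leaves total XOR = 0, i.e. changes one component's Grundy value g to g ⊕ X where X is the current total.
Stack A: need g' = 1⊕6 = 7. Options: 11−1→G=0, 11−3→G=0, 11−9→G=0. Hits: 0.
Stack B: need g' = 3⊕6 = 5. Options: 8−1→G=2, 8−4→G=2, 8−6→G=0, 8−7→G=1, 8−8→G=0. Hits: 0.
Stack C: need g' = 4⊕6 = 2. Options: 12−1→G=3, 12−6→G=2, 12−7→G=1, 12−8→G=0. Hits: 1.

1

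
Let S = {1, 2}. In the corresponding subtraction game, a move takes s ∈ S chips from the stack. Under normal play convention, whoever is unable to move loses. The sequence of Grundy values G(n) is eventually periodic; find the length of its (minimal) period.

G(0) = 0
G(1) = mex{0} = 1
G(2) = mex{1,0} = 2
G(3) = mex{2,1} = 0
G(4) = mex{0,2} = 1
G(5) = mex{1,0} = 2
G(6) = mex{2,1} = 0
G(7) = mex{0,2} = 1
G(8) = mex{1,0} = 2
G(9) = mex{2,1} = 0
G(10) = mex{0,2} = 1
G(11) = mex{1,0} = 2
G(12) = mex{2,1} = 0
G(13) = mex{0,2} = 1
G(14) = mex{1,0} = 2
G(n+3) = G(n) holds for n = 0,…,1 (a full window of length max(S) = 2), so the sequence is purely periodic with period 3.

3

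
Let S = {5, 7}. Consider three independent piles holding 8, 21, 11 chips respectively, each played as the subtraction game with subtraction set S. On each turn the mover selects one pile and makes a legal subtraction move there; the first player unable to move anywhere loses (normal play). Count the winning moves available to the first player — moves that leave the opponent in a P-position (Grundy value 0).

1

All piles use S = {5, 7}:
n :  0  1  2  3  4  5  6  7  8  9 10 11 12 13 14 15 16 17 18 19 20 21
G :  0  0  0  0  0  1  1  1  1  1  2  2  0  0  0  0  0  1  1  1  1  1
Pile A: G(8) = 1.
Pile B: G(21) = 1.
Pile C: G(11) = 2.
Combined Grundy value = 1 ⊕ 1 ⊕ 2 = 2.
A winning move leaves total XOR = 0, i.e. changes one component's Grundy value g to g ⊕ X where X is the current total.
Pile A: need g' = 1⊕2 = 3. Options: 8−5→G=0, 8−7→G=0. Hits: 0.
Pile B: need g' = 1⊕2 = 3. Options: 21−5→G=0, 21−7→G=0. Hits: 0.
Pile C: need g' = 2⊕2 = 0. Options: 11−5→G=1, 11−7→G=0. Hits: 1.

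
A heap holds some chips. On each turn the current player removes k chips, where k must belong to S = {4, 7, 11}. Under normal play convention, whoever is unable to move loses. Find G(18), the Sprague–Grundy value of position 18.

n :  0  1  2  3  4  5  6  7  8  9 10 11 12 13 14 15 16 17 18
G :  0  0  0  0  1  1  1  1  2  2  2  2  3  3  3  0  0  0  0

0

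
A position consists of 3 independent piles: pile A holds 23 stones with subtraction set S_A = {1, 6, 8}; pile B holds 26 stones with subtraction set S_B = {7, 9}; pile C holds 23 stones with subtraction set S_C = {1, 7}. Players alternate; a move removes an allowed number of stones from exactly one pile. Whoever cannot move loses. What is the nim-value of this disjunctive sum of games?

Pile A, S = {1, 6, 8}:
G(0) = 0
G(1) = mex{0} = 1
G(2) = mex{1} = 0
G(3) = mex{0} = 1
G(4) = mex{1} = 0
G(5) = mex{0} = 1
G(6) = mex{1,0} = 2
G(7) = mex{2,1} = 0
G(8) = mex{0,0,0} = 1
G(9) = mex{1,1,1} = 0
G(10) = mex{0,0,0} = 1
G(11) = mex{1,1,1} = 0
G(12) = mex{0,2,0} = 1
G(13) = mex{1,0,1} = 2
G(14) = mex{2,1,2} = 0
G(15) = mex{0,0,0} = 1
G(16) = mex{1,1,1} = 0
G(17) = mex{0,0,0} = 1
G(18) = mex{1,1,1} = 0
G(19) = mex{0,2,0} = 1
G(20) = mex{1,0,1} = 2
G(21) = mex{2,1,2} = 0
G(22) = mex{0,0,0} = 1
G(23) = mex{1,1,1} = 0
G_A(23) = 0.
Pile B, S = {7, 9}:
G(0) = 0
G(1) = mex{} = 0
G(2) = mex{} = 0
G(3) = mex{} = 0
G(4) = mex{} = 0
G(5) = mex{} = 0
G(6) = mex{} = 0
G(7) = mex{0} = 1
G(8) = mex{0} = 1
G(9) = mex{0,0} = 1
G(10) = mex{0,0} = 1
G(11) = mex{0,0} = 1
G(12) = mex{0,0} = 1
G(13) = mex{0,0} = 1
G(14) = mex{1,0} = 2
G(15) = mex{1,0} = 2
G(16) = mex{1,1} = 0
G(17) = mex{1,1} = 0
G(18) = mex{1,1} = 0
G(19) = mex{1,1} = 0
G(20) = mex{1,1} = 0
G(21) = mex{2,1} = 0
G(22) = mex{2,1} = 0
G(23) = mex{0,2} = 1
G(24) = mex{0,2} = 1
G(25) = mex{0,0} = 1
G(26) = mex{0,0} = 1
G_B(26) = 1.
Pile C, S = {1, 7}:
G(0) = 0
G(1) = mex{0} = 1
G(2) = mex{1} = 0
G(3) = mex{0} = 1
G(4) = mex{1} = 0
G(5) = mex{0} = 1
G(6) = mex{1} = 0
G(7) = mex{0,0} = 1
G(8) = mex{1,1} = 0
G(9) = mex{0,0} = 1
G(10) = mex{1,1} = 0
G(11) = mex{0,0} = 1
G(12) = mex{1,1} = 0
G(13) = mex{0,0} = 1
G(14) = mex{1,1} = 0
G(15) = mex{0,0} = 1
G(16) = mex{1,1} = 0
G(17) = mex{0,0} = 1
G(18) = mex{1,1} = 0
G(19) = mex{0,0} = 1
G(20) = mex{1,1} = 0
G(21) = mex{0,0} = 1
G(22) = mex{1,1} = 0
G(23) = mex{0,0} = 1
G_C(23) = 1.
Combined Grundy value = 0 ⊕ 1 ⊕ 1 = 0.

0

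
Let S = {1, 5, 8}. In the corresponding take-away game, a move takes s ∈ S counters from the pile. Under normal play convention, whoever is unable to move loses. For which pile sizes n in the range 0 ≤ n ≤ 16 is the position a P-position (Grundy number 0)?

0, 2, 4, 6, 13, 15

n :  0  1  2  3  4  5  6  7  8  9 10 11 12 13 14 15 16
G :  0  1  0  1  0  1  0  1  2  3  2  3  2  0  1  0  1
P-positions are exactly the n with G(n) = 0.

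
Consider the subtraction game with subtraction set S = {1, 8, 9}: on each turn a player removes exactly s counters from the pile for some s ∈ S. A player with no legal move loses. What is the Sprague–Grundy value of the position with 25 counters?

3

G(0) = 0
G(1) = mex{0} = 1
G(2) = mex{1} = 0
G(3) = mex{0} = 1
G(4) = mex{1} = 0
G(5) = mex{0} = 1
G(6) = mex{1} = 0
G(7) = mex{0} = 1
G(8) = mex{1,0} = 2
G(9) = mex{2,1,0} = 3
G(10) = mex{3,0,1} = 2
G(11) = mex{2,1,0} = 3
G(12) = mex{3,0,1} = 2
G(13) = mex{2,1,0} = 3
G(14) = mex{3,0,1} = 2
G(15) = mex{2,1,0} = 3
G(16) = mex{3,2,1} = 0
G(17) = mex{0,3,2} = 1
G(18) = mex{1,2,3} = 0
G(19) = mex{0,3,2} = 1
G(20) = mex{1,2,3} = 0
G(21) = mex{0,3,2} = 1
G(22) = mex{1,2,3} = 0
G(23) = mex{0,3,2} = 1
G(24) = mex{1,0,3} = 2
G(25) = mex{2,1,0} = 3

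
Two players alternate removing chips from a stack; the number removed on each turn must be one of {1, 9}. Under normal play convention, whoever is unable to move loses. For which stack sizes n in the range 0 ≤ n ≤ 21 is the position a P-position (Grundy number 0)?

n :  0  1  2  3  4  5  6  7  8  9 10 11 12 13 14 15 16 17 18 19 20 21
G :  0  1  0  1  0  1  0  1  0  1  0  1  0  1  0  1  0  1  0  1  0  1
P-positions are exactly the n with G(n) = 0.

0, 2, 4, 6, 8, 10, 12, 14, 16, 18, 20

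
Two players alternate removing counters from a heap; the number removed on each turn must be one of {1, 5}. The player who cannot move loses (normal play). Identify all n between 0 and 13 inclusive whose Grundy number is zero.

G(0) = 0
G(1) = mex{0} = 1
G(2) = mex{1} = 0
G(3) = mex{0} = 1
G(4) = mex{1} = 0
G(5) = mex{0,0} = 1
G(6) = mex{1,1} = 0
G(7) = mex{0,0} = 1
G(8) = mex{1,1} = 0
G(9) = mex{0,0} = 1
G(10) = mex{1,1} = 0
G(11) = mex{0,0} = 1
G(12) = mex{1,1} = 0
G(13) = mex{0,0} = 1
P-positions are exactly the n with G(n) = 0.

0, 2, 4, 6, 8, 10, 12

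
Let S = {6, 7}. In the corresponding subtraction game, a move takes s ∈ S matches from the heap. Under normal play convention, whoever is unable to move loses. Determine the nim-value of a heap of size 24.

1

G(0) = 0
G(1) = mex{} = 0
G(2) = mex{} = 0
G(3) = mex{} = 0
G(4) = mex{} = 0
G(5) = mex{} = 0
G(6) = mex{0} = 1
G(7) = mex{0,0} = 1
G(8) = mex{0,0} = 1
G(9) = mex{0,0} = 1
G(10) = mex{0,0} = 1
G(11) = mex{0,0} = 1
G(12) = mex{1,0} = 2
G(13) = mex{1,1} = 0
G(14) = mex{1,1} = 0
G(15) = mex{1,1} = 0
G(16) = mex{1,1} = 0
G(17) = mex{1,1} = 0
G(18) = mex{2,1} = 0
G(19) = mex{0,2} = 1
G(20) = mex{0,0} = 1
G(21) = mex{0,0} = 1
G(22) = mex{0,0} = 1
G(23) = mex{0,0} = 1
G(24) = mex{0,0} = 1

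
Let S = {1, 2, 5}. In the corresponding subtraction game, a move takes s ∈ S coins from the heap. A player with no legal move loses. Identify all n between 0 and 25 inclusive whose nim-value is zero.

n :  0  1  2  3  4  5  6  7  8  9 10 11 12 13 14 15 16 17 18 19 20 21 22 23 24 25
G :  0  1  2  0  1  2  0  1  2  0  1  2  0  1  2  0  1  2  0  1  2  0  1  2  0  1
P-positions are exactly the n with G(n) = 0.

0, 3, 6, 9, 12, 15, 18, 21, 24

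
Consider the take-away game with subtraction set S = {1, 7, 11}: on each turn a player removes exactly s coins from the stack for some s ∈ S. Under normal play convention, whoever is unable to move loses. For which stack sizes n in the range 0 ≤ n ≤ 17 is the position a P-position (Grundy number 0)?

G(0) = 0
G(1) = mex{0} = 1
G(2) = mex{1} = 0
G(3) = mex{0} = 1
G(4) = mex{1} = 0
G(5) = mex{0} = 1
G(6) = mex{1} = 0
G(7) = mex{0,0} = 1
G(8) = mex{1,1} = 0
G(9) = mex{0,0} = 1
G(10) = mex{1,1} = 0
G(11) = mex{0,0,0} = 1
G(12) = mex{1,1,1} = 0
G(13) = mex{0,0,0} = 1
G(14) = mex{1,1,1} = 0
G(15) = mex{0,0,0} = 1
G(16) = mex{1,1,1} = 0
G(17) = mex{0,0,0} = 1
P-positions are exactly the n with G(n) = 0.

0, 2, 4, 6, 8, 10, 12, 14, 16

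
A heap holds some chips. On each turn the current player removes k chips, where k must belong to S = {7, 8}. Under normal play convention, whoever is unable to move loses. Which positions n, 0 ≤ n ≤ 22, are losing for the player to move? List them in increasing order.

0, 1, 2, 3, 4, 5, 6, 15, 16, 17, 18, 19, 20, 21

G(0) = 0
G(1) = mex{} = 0
G(2) = mex{} = 0
G(3) = mex{} = 0
G(4) = mex{} = 0
G(5) = mex{} = 0
G(6) = mex{} = 0
G(7) = mex{0} = 1
G(8) = mex{0,0} = 1
G(9) = mex{0,0} = 1
G(10) = mex{0,0} = 1
G(11) = mex{0,0} = 1
G(12) = mex{0,0} = 1
G(13) = mex{0,0} = 1
G(14) = mex{1,0} = 2
G(15) = mex{1,1} = 0
G(16) = mex{1,1} = 0
G(17) = mex{1,1} = 0
G(18) = mex{1,1} = 0
G(19) = mex{1,1} = 0
G(20) = mex{1,1} = 0
G(21) = mex{2,1} = 0
G(22) = mex{0,2} = 1
P-positions are exactly the n with G(n) = 0.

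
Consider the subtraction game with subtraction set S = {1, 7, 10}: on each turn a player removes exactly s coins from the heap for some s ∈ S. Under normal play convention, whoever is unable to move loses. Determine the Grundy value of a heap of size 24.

1

G(0) = 0
G(1) = mex{0} = 1
G(2) = mex{1} = 0
G(3) = mex{0} = 1
G(4) = mex{1} = 0
G(5) = mex{0} = 1
G(6) = mex{1} = 0
G(7) = mex{0,0} = 1
G(8) = mex{1,1} = 0
G(9) = mex{0,0} = 1
G(10) = mex{1,1,0} = 2
G(11) = mex{2,0,1} = 3
G(12) = mex{3,1,0} = 2
G(13) = mex{2,0,1} = 3
G(14) = mex{3,1,0} = 2
G(15) = mex{2,0,1} = 3
G(16) = mex{3,1,0} = 2
G(17) = mex{2,2,1} = 0
G(18) = mex{0,3,0} = 1
G(19) = mex{1,2,1} = 0
G(20) = mex{0,3,2} = 1
G(21) = mex{1,2,3} = 0
G(22) = mex{0,3,2} = 1
G(23) = mex{1,2,3} = 0
G(24) = mex{0,0,2} = 1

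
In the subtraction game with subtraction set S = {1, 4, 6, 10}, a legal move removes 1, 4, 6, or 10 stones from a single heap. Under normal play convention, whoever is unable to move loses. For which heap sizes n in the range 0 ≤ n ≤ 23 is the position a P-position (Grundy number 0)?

n :  0  1  2  3  4  5  6  7  8  9 10 11 12 13 14 15 16 17 18 19 20 21 22 23
G :  0  1  0  1  2  0  1  0  1  2  3  2  3  4  0  1  0  1  2  0  1  0  1  2
P-positions are exactly the n with G(n) = 0.

0, 2, 5, 7, 14, 16, 19, 21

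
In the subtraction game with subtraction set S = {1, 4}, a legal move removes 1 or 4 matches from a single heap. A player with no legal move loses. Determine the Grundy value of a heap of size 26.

G(0) = 0
G(1) = mex{0} = 1
G(2) = mex{1} = 0
G(3) = mex{0} = 1
G(4) = mex{1,0} = 2
G(5) = mex{2,1} = 0
G(6) = mex{0,0} = 1
G(7) = mex{1,1} = 0
G(8) = mex{0,2} = 1
G(9) = mex{1,0} = 2
G(10) = mex{2,1} = 0
G(11) = mex{0,0} = 1
G(12) = mex{1,1} = 0
G(13) = mex{0,2} = 1
G(14) = mex{1,0} = 2
G(15) = mex{2,1} = 0
G(16) = mex{0,0} = 1
G(17) = mex{1,1} = 0
G(18) = mex{0,2} = 1
G(19) = mex{1,0} = 2
G(20) = mex{2,1} = 0
G(21) = mex{0,0} = 1
G(22) = mex{1,1} = 0
G(23) = mex{0,2} = 1
G(24) = mex{1,0} = 2
G(25) = mex{2,1} = 0
G(26) = mex{0,0} = 1

1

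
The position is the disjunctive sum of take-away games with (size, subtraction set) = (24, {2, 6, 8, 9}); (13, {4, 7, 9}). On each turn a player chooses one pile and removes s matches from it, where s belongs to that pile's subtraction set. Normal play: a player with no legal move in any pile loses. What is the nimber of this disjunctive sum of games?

Pile A, S = {2, 6, 8, 9}:
G(0) = 0
G(1) = mex{} = 0
G(2) = mex{0} = 1
G(3) = mex{0} = 1
G(4) = mex{1} = 0
G(5) = mex{1} = 0
G(6) = mex{0,0} = 1
G(7) = mex{0,0} = 1
G(8) = mex{1,1,0} = 2
G(9) = mex{1,1,0,0} = 2
G(10) = mex{2,0,1,0} = 3
G(11) = mex{2,0,1,1} = 3
G(12) = mex{3,1,0,1} = 2
G(13) = mex{3,1,0,0} = 2
G(14) = mex{2,2,1,0} = 3
G(15) = mex{2,2,1,1} = 0
G(16) = mex{3,3,2,1} = 0
G(17) = mex{0,3,2,2} = 1
G(18) = mex{0,2,3,2} = 1
G(19) = mex{1,2,3,3} = 0
G(20) = mex{1,3,2,3} = 0
G(21) = mex{0,0,2,2} = 1
G(22) = mex{0,0,3,2} = 1
G(23) = mex{1,1,0,3} = 2
G(24) = mex{1,1,0,0} = 2
G_A(24) = 2.
Pile B, S = {4, 7, 9}:
G(0) = 0
G(1) = mex{} = 0
G(2) = mex{} = 0
G(3) = mex{} = 0
G(4) = mex{0} = 1
G(5) = mex{0} = 1
G(6) = mex{0} = 1
G(7) = mex{0,0} = 1
G(8) = mex{1,0} = 2
G(9) = mex{1,0,0} = 2
G(10) = mex{1,0,0} = 2
G(11) = mex{1,1,0} = 2
G(12) = mex{2,1,0} = 3
G(13) = mex{2,1,1} = 0
G_B(13) = 0.
Combined Grundy value = 2 ⊕ 0 = 2.

2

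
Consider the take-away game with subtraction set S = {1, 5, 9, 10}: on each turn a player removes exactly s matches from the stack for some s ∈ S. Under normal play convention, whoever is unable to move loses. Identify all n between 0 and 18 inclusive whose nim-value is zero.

n :  0  1  2  3  4  5  6  7  8  9 10 11 12 13 14 15 16 17 18
G :  0  1  0  1  0  1  0  1  0  1  2  3  2  3  2  3  2  3  2
P-positions are exactly the n with G(n) = 0.

0, 2, 4, 6, 8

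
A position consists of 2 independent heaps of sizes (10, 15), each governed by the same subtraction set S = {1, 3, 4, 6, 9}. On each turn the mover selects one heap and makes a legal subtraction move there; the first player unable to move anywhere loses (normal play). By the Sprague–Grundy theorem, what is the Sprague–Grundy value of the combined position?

All heaps use S = {1, 3, 4, 6, 9}:
G(0) = 0
G(1) = mex{0} = 1
G(2) = mex{1} = 0
G(3) = mex{0,0} = 1
G(4) = mex{1,1,0} = 2
G(5) = mex{2,0,1} = 3
G(6) = mex{3,1,0,0} = 2
G(7) = mex{2,2,1,1} = 0
G(8) = mex{0,3,2,0} = 1
G(9) = mex{1,2,3,1,0} = 4
G(10) = mex{4,0,2,2,1} = 3
G(11) = mex{3,1,0,3,0} = 2
G(12) = mex{2,4,1,2,1} = 0
G(13) = mex{0,3,4,0,2} = 1
G(14) = mex{1,2,3,1,3} = 0
G(15) = mex{0,0,2,4,2} = 1
Heap A: G(10) = 3.
Heap B: G(15) = 1.
Combined Grundy value = 3 ⊕ 1 = 2.

2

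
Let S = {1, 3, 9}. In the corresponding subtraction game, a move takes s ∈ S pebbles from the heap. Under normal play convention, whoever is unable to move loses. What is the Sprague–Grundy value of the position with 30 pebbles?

G(0) = 0
G(1) = mex{0} = 1
G(2) = mex{1} = 0
G(3) = mex{0,0} = 1
G(4) = mex{1,1} = 0
G(5) = mex{0,0} = 1
G(6) = mex{1,1} = 0
G(7) = mex{0,0} = 1
G(8) = mex{1,1} = 0
G(9) = mex{0,0,0} = 1
G(10) = mex{1,1,1} = 0
G(11) = mex{0,0,0} = 1
G(12) = mex{1,1,1} = 0
G(13) = mex{0,0,0} = 1
G(14) = mex{1,1,1} = 0
G(15) = mex{0,0,0} = 1
G(16) = mex{1,1,1} = 0
G(17) = mex{0,0,0} = 1
G(18) = mex{1,1,1} = 0
G(19) = mex{0,0,0} = 1
G(20) = mex{1,1,1} = 0
G(21) = mex{0,0,0} = 1
G(22) = mex{1,1,1} = 0
G(23) = mex{0,0,0} = 1
G(24) = mex{1,1,1} = 0
G(25) = mex{0,0,0} = 1
G(26) = mex{1,1,1} = 0
G(27) = mex{0,0,0} = 1
G(28) = mex{1,1,1} = 0
G(29) = mex{0,0,0} = 1
G(30) = mex{1,1,1} = 0

0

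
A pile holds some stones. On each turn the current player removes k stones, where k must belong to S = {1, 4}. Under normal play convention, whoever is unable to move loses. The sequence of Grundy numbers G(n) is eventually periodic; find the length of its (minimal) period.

5

n :  0  1  2  3  4  5  6  7  8  9 10 11 12 13 14
G :  0  1  0  1  2  0  1  0  1  2  0  1  0  1  2
G(n+5) = G(n) holds for n = 0,…,3 (a full window of length max(S) = 4), so the sequence is purely periodic with period 5.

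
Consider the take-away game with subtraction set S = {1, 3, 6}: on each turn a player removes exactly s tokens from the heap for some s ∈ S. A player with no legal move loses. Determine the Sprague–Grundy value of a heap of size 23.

n :  0  1  2  3  4  5  6  7  8  9 10 11 12 13 14 15 16 17 18 19 20 21 22 23
G :  0  1  0  1  0  1  2  3  2  0  1  0  1  0  1  2  3  2  0  1  0  1  0  1

1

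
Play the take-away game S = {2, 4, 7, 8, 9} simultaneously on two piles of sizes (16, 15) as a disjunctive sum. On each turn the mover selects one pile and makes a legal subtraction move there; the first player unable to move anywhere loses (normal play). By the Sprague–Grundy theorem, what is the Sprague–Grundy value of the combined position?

All piles use S = {2, 4, 7, 8, 9}:
G(0) = 0
G(1) = mex{} = 0
G(2) = mex{0} = 1
G(3) = mex{0} = 1
G(4) = mex{1,0} = 2
G(5) = mex{1,0} = 2
G(6) = mex{2,1} = 0
G(7) = mex{2,1,0} = 3
G(8) = mex{0,2,0,0} = 1
G(9) = mex{3,2,1,0,0} = 4
G(10) = mex{1,0,1,1,0} = 2
G(11) = mex{4,3,2,1,1} = 0
G(12) = mex{2,1,2,2,1} = 0
G(13) = mex{0,4,0,2,2} = 1
G(14) = mex{0,2,3,0,2} = 1
G(15) = mex{1,0,1,3,0} = 2
G(16) = mex{1,0,4,1,3} = 2
Pile A: G(16) = 2.
Pile B: G(15) = 2.
Combined Grundy value = 2 ⊕ 2 = 0.

0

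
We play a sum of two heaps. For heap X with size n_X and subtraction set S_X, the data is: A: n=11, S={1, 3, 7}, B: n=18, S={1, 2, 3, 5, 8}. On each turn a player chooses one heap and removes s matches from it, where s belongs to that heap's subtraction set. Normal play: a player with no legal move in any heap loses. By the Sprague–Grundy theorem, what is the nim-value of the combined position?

Heap A, S = {1, 3, 7}:
G(0) = 0
G(1) = mex{0} = 1
G(2) = mex{1} = 0
G(3) = mex{0,0} = 1
G(4) = mex{1,1} = 0
G(5) = mex{0,0} = 1
G(6) = mex{1,1} = 0
G(7) = mex{0,0,0} = 1
G(8) = mex{1,1,1} = 0
G(9) = mex{0,0,0} = 1
G(10) = mex{1,1,1} = 0
G(11) = mex{0,0,0} = 1
G_A(11) = 1.
Heap B, S = {1, 2, 3, 5, 8}:
n :  0  1  2  3  4  5  6  7  8  9 10 11 12 13 14 15 16 17 18
G :  0  1  2  3  0  1  2  3  4  5  0  1  2  3  0  1  2  3  4
G_B(18) = 4.
Combined Grundy value = 1 ⊕ 4 = 5.

5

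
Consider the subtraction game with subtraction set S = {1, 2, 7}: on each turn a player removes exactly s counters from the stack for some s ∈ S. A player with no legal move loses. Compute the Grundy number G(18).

0

n :  0  1  2  3  4  5  6  7  8  9 10 11 12 13 14 15 16 17 18
G :  0  1  2  0  1  2  0  1  2  0  1  2  0  1  2  0  1  2  0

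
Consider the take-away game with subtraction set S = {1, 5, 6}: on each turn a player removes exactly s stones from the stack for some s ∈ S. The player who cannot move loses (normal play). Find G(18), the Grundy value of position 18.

G(0) = 0
G(1) = mex{0} = 1
G(2) = mex{1} = 0
G(3) = mex{0} = 1
G(4) = mex{1} = 0
G(5) = mex{0,0} = 1
G(6) = mex{1,1,0} = 2
G(7) = mex{2,0,1} = 3
G(8) = mex{3,1,0} = 2
G(9) = mex{2,0,1} = 3
G(10) = mex{3,1,0} = 2
G(11) = mex{2,2,1} = 0
G(12) = mex{0,3,2} = 1
G(13) = mex{1,2,3} = 0
G(14) = mex{0,3,2} = 1
G(15) = mex{1,2,3} = 0
G(16) = mex{0,0,2} = 1
G(17) = mex{1,1,0} = 2
G(18) = mex{2,0,1} = 3

3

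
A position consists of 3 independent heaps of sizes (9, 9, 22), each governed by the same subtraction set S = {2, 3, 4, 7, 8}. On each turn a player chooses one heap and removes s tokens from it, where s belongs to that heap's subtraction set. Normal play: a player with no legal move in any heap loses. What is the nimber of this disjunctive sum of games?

All heaps use S = {2, 3, 4, 7, 8}:
G(0) = 0
G(1) = mex{} = 0
G(2) = mex{0} = 1
G(3) = mex{0,0} = 1
G(4) = mex{1,0,0} = 2
G(5) = mex{1,1,0} = 2
G(6) = mex{2,1,1} = 0
G(7) = mex{2,2,1,0} = 3
G(8) = mex{0,2,2,0,0} = 1
G(9) = mex{3,0,2,1,0} = 4
G(10) = mex{1,3,0,1,1} = 2
G(11) = mex{4,1,3,2,1} = 0
G(12) = mex{2,4,1,2,2} = 0
G(13) = mex{0,2,4,0,2} = 1
G(14) = mex{0,0,2,3,0} = 1
G(15) = mex{1,0,0,1,3} = 2
G(16) = mex{1,1,0,4,1} = 2
G(17) = mex{2,1,1,2,4} = 0
G(18) = mex{2,2,1,0,2} = 3
G(19) = mex{0,2,2,0,0} = 1
G(20) = mex{3,0,2,1,0} = 4
G(21) = mex{1,3,0,1,1} = 2
G(22) = mex{4,1,3,2,1} = 0
Heap A: G(9) = 4.
Heap B: G(9) = 4.
Heap C: G(22) = 0.
Combined Grundy value = 4 ⊕ 4 ⊕ 0 = 0.

0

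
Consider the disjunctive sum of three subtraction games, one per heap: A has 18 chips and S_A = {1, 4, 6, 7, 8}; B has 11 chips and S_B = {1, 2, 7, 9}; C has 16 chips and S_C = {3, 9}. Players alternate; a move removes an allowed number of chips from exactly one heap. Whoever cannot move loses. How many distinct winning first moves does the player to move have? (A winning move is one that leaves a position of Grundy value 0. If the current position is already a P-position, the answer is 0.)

Heap A, S = {1, 4, 6, 7, 8}:
G(0) = 0
G(1) = mex{0} = 1
G(2) = mex{1} = 0
G(3) = mex{0} = 1
G(4) = mex{1,0} = 2
G(5) = mex{2,1} = 0
G(6) = mex{0,0,0} = 1
G(7) = mex{1,1,1,0} = 2
G(8) = mex{2,2,0,1,0} = 3
G(9) = mex{3,0,1,0,1} = 2
G(10) = mex{2,1,2,1,0} = 3
G(11) = mex{3,2,0,2,1} = 4
G(12) = mex{4,3,1,0,2} = 5
G(13) = mex{5,2,2,1,0} = 3
G(14) = mex{3,3,3,2,1} = 0
G(15) = mex{0,4,2,3,2} = 1
G(16) = mex{1,5,3,2,3} = 0
G(17) = mex{0,3,4,3,2} = 1
G(18) = mex{1,0,5,4,3} = 2
G_A(18) = 2.
Heap B, S = {1, 2, 7, 9}:
G(0) = 0
G(1) = mex{0} = 1
G(2) = mex{1,0} = 2
G(3) = mex{2,1} = 0
G(4) = mex{0,2} = 1
G(5) = mex{1,0} = 2
G(6) = mex{2,1} = 0
G(7) = mex{0,2,0} = 1
G(8) = mex{1,0,1} = 2
G(9) = mex{2,1,2,0} = 3
G(10) = mex{3,2,0,1} = 4
G(11) = mex{4,3,1,2} = 0
G_B(11) = 0.
Heap C, S = {3, 9}:
G(0) = 0
G(1) = mex{} = 0
G(2) = mex{} = 0
G(3) = mex{0} = 1
G(4) = mex{0} = 1
G(5) = mex{0} = 1
G(6) = mex{1} = 0
G(7) = mex{1} = 0
G(8) = mex{1} = 0
G(9) = mex{0,0} = 1
G(10) = mex{0,0} = 1
G(11) = mex{0,0} = 1
G(12) = mex{1,1} = 0
G(13) = mex{1,1} = 0
G(14) = mex{1,1} = 0
G(15) = mex{0,0} = 1
G(16) = mex{0,0} = 1
G_C(16) = 1.
Combined Grundy value = 2 ⊕ 0 ⊕ 1 = 3.
A winning move leaves total XOR = 0, i.e. changes one component's Grundy value g to g ⊕ X where X is the current total.
Heap A: need g' = 2⊕3 = 1. Options: 18−1→G=1, 18−4→G=0, 18−6→G=5, 18−7→G=4, 18−8→G=3. Hits: 1.
Heap B: need g' = 0⊕3 = 3. Options: 11−1→G=4, 11−2→G=3, 11−7→G=1, 11−9→G=2. Hits: 1.
Heap C: need g' = 1⊕3 = 2. Options: 16−3→G=0, 16−9→G=0. Hits: 0.

2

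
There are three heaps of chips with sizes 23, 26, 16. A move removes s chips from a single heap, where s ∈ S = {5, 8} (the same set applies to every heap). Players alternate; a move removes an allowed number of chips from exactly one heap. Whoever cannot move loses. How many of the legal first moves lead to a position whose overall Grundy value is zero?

2

All heaps use S = {5, 8}:
G(0) = 0
G(1) = mex{} = 0
G(2) = mex{} = 0
G(3) = mex{} = 0
G(4) = mex{} = 0
G(5) = mex{0} = 1
G(6) = mex{0} = 1
G(7) = mex{0} = 1
G(8) = mex{0,0} = 1
G(9) = mex{0,0} = 1
G(10) = mex{1,0} = 2
G(11) = mex{1,0} = 2
G(12) = mex{1,0} = 2
G(13) = mex{1,1} = 0
G(14) = mex{1,1} = 0
G(15) = mex{2,1} = 0
G(16) = mex{2,1} = 0
G(17) = mex{2,1} = 0
G(18) = mex{0,2} = 1
G(19) = mex{0,2} = 1
G(20) = mex{0,2} = 1
G(21) = mex{0,0} = 1
G(22) = mex{0,0} = 1
G(23) = mex{1,0} = 2
G(24) = mex{1,0} = 2
G(25) = mex{1,0} = 2
G(26) = mex{1,1} = 0
Heap A: G(23) = 2.
Heap B: G(26) = 0.
Heap C: G(16) = 0.
Combined Grundy value = 2 ⊕ 0 ⊕ 0 = 2.
A winning move leaves total XOR = 0, i.e. changes one component's Grundy value g to g ⊕ X where X is the current total.
Heap A: need g' = 2⊕2 = 0. Options: 23−5→G=1, 23−8→G=0. Hits: 1.
Heap B: need g' = 0⊕2 = 2. Options: 26−5→G=1, 26−8→G=1. Hits: 0.
Heap C: need g' = 0⊕2 = 2. Options: 16−5→G=2, 16−8→G=1. Hits: 1.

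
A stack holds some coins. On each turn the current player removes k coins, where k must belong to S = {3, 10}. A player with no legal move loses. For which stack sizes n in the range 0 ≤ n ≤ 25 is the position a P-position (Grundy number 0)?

G(0) = 0
G(1) = mex{} = 0
G(2) = mex{} = 0
G(3) = mex{0} = 1
G(4) = mex{0} = 1
G(5) = mex{0} = 1
G(6) = mex{1} = 0
G(7) = mex{1} = 0
G(8) = mex{1} = 0
G(9) = mex{0} = 1
G(10) = mex{0,0} = 1
G(11) = mex{0,0} = 1
G(12) = mex{1,0} = 2
G(13) = mex{1,1} = 0
G(14) = mex{1,1} = 0
G(15) = mex{2,1} = 0
G(16) = mex{0,0} = 1
G(17) = mex{0,0} = 1
G(18) = mex{0,0} = 1
G(19) = mex{1,1} = 0
G(20) = mex{1,1} = 0
G(21) = mex{1,1} = 0
G(22) = mex{0,2} = 1
G(23) = mex{0,0} = 1
G(24) = mex{0,0} = 1
G(25) = mex{1,0} = 2
P-positions are exactly the n with G(n) = 0.

0, 1, 2, 6, 7, 8, 13, 14, 15, 19, 20, 21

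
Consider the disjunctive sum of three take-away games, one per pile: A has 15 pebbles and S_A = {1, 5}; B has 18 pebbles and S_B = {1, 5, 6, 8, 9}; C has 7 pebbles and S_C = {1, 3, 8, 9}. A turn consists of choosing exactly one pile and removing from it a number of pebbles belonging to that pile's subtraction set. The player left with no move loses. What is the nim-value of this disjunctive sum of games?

0

Pile A, S = {1, 5}:
G(0) = 0
G(1) = mex{0} = 1
G(2) = mex{1} = 0
G(3) = mex{0} = 1
G(4) = mex{1} = 0
G(5) = mex{0,0} = 1
G(6) = mex{1,1} = 0
G(7) = mex{0,0} = 1
G(8) = mex{1,1} = 0
G(9) = mex{0,0} = 1
G(10) = mex{1,1} = 0
G(11) = mex{0,0} = 1
G(12) = mex{1,1} = 0
G(13) = mex{0,0} = 1
G(14) = mex{1,1} = 0
G(15) = mex{0,0} = 1
G_A(15) = 1.
Pile B, S = {1, 5, 6, 8, 9}:
n :  0  1  2  3  4  5  6  7  8  9 10 11 12 13 14 15 16 17 18
G :  0  1  0  1  0  1  2  3  2  3  2  3  4  5  0  1  0  1  0
G_B(18) = 0.
Pile C, S = {1, 3, 8, 9}:
n : 0 1 2 3 4 5 6 7
G : 0 1 0 1 0 1 0 1
G_C(7) = 1.
Combined Grundy value = 1 ⊕ 0 ⊕ 1 = 0.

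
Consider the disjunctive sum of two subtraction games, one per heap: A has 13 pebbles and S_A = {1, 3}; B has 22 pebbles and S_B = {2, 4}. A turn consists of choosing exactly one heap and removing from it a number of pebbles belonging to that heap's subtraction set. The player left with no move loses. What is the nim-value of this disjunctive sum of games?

3

Heap A, S = {1, 3}:
G(0) = 0
G(1) = mex{0} = 1
G(2) = mex{1} = 0
G(3) = mex{0,0} = 1
G(4) = mex{1,1} = 0
G(5) = mex{0,0} = 1
G(6) = mex{1,1} = 0
G(7) = mex{0,0} = 1
G(8) = mex{1,1} = 0
G(9) = mex{0,0} = 1
G(10) = mex{1,1} = 0
G(11) = mex{0,0} = 1
G(12) = mex{1,1} = 0
G(13) = mex{0,0} = 1
G_A(13) = 1.
Heap B, S = {2, 4}:
n :  0  1  2  3  4  5  6  7  8  9 10 11 12 13 14 15 16 17 18 19 20 21 22
G :  0  0  1  1  2  2  0  0  1  1  2  2  0  0  1  1  2  2  0  0  1  1  2
G_B(22) = 2.
Combined Grundy value = 1 ⊕ 2 = 3.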